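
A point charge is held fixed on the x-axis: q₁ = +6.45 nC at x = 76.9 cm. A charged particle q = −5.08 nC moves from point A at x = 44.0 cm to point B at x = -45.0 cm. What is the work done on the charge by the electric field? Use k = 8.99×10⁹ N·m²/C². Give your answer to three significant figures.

-6.54×10⁻⁷ J

The work done by the electric force is W_field = −ΔU = −q(V_B − V_A) = q(V_A − V_B).
At A: distance to the source charge is 0.329 m; V_A = kq₁/r = 176 V.
At B: distance to the source charge is 1.22 m; V_B = kq₁/r = 47.6 V.
ΔV = V_B − V_A = -129 V.
W_field = −qΔV = −(-5.08×10⁻⁹ C)(-129 V) = -6.54×10⁻⁷ J.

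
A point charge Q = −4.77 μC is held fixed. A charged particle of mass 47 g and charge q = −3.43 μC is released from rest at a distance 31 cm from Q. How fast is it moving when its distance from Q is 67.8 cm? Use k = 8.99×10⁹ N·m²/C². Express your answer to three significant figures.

Only the electrostatic force acts, so mechanical energy is conserved: ½mv² = U₁ − U₂ = kQq(1/r₁ − 1/r₂).
U₁ − U₂ = (8.99×10⁹ N·m²/C²)(-4.77×10⁻⁶ C)(-3.43×10⁻⁶ C)(1/0.310 − 1/0.678) = 0.258 J.
v = √(2·0.258/0.0470) = 3.31 m/s.

3.31 m/s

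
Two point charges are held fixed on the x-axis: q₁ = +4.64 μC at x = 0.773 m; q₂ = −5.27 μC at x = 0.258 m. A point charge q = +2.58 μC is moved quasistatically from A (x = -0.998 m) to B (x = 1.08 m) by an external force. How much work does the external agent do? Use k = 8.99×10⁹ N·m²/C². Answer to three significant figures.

For quasistatic motion the external work equals the change in potential energy: W_ext = qΔV = q(V_B − V_A).
At A: distances to the source charges are 1.77 m, 1.26 m; V_A = Σ kqᵢ/rᵢ = -1.42×10⁴ V.
At B: distances to the source charges are 0.307 m, 0.822 m; V_B = Σ kqᵢ/rᵢ = 7.82×10⁴ V.
ΔV = V_B − V_A = 9.24×10⁴ V.
W_ext = qΔV = (2.58×10⁻⁶ C)(9.24×10⁴ V) = 0.238 J.

0.238 J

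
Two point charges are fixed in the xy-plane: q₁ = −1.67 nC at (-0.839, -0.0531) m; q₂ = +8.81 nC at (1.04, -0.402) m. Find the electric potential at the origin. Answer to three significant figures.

53.2 V

The total potential is the scalar sum of each charge's contribution, V = Σ kqᵢ/rᵢ.
Distances from the field point to each charge: r₁ = 0.841 m, r₂ = 1.11 m.
V = k[(-1.67×10⁻⁹)/(0.841) + (8.81×10⁻⁹)/(1.11)] = 53.2 V.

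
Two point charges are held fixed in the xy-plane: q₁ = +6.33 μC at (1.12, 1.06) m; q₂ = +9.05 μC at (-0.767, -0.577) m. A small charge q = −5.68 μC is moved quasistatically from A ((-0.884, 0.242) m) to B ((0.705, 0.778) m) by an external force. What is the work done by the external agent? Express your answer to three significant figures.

-0.167 J

For quasistatic motion the external work equals the change in potential energy: W_ext = qΔV = q(V_B − V_A).
At A: distances to the source charges are 2.16 m, 0.827 m; V_A = Σ kqᵢ/rᵢ = 1.25×10⁵ V.
At B: distances to the source charges are 0.502 m, 2.00 m; V_B = Σ kqᵢ/rᵢ = 1.54×10⁵ V.
ΔV = V_B − V_A = 2.95×10⁴ V.
W_ext = qΔV = (-5.68×10⁻⁶ C)(2.95×10⁴ V) = -0.167 J.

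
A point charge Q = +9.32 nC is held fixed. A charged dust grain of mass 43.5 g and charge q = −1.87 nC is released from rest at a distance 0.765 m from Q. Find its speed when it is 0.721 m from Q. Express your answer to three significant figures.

7.58×10⁻⁴ m/s

Only the electrostatic force acts, so mechanical energy is conserved: ½mv² = U₁ − U₂ = kQq(1/r₁ − 1/r₂).
U₁ − U₂ = (8.99×10⁹ N·m²/C²)(9.32×10⁻⁹ C)(-1.87×10⁻⁹ C)(1/0.765 − 1/0.721) = 1.25×10⁻⁸ J.
v = √(2·1.25×10⁻⁸/0.0435) = 7.58×10⁻⁴ m/s.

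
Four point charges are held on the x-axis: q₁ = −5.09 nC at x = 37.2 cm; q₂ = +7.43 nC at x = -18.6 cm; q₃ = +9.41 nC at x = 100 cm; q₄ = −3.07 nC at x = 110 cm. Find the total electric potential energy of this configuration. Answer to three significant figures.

The assembly work is the sum of pairwise potential energies, U = Σ_{i<j} kqᵢqⱼ/rᵢⱼ.
Pair separations: r₁₂ = 0.558 m, r₁₃ = 0.628 m, r₁₄ = 0.728 m, r₂₃ = 1.19 m, r₂₄ = 1.29 m, r₃₄ = 0.100 m.
Summing all 6 pair terms gives U = -3.33×10⁻⁶ J.

-3.33×10⁻⁶ J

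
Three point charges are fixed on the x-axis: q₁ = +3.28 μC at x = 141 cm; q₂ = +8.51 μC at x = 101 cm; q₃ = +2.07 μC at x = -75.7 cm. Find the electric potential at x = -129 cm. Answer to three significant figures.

7.91×10⁴ V

The total potential is the scalar sum of each charge's contribution, V = Σ kqᵢ/rᵢ.
Distances from the field point to each charge: r₁ = 2.70 m, r₂ = 2.30 m, r₃ = 0.533 m.
V = k[(3.28×10⁻⁶)/(2.70) + (8.51×10⁻⁶)/(2.30) + (2.07×10⁻⁶)/(0.533)] = 7.91×10⁴ V.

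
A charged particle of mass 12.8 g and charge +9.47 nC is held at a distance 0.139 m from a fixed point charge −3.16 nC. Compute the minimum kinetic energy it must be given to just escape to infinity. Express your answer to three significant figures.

To just escape, total mechanical energy must reach zero at infinity: ½mv²_min + U = 0, so ½mv²_min = −U = |kQq|/r.
|U| = |kQq|/r = (8.99×10⁹ N·m²/C²)(3.16×10⁻⁹)(9.47×10⁻⁹)/(0.139) = 1.94×10⁻⁶ J.

1.94×10⁻⁶ J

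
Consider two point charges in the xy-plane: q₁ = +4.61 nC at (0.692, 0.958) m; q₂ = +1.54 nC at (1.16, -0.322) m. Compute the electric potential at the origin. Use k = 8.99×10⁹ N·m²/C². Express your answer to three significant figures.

46.6 V

The total potential is the scalar sum of each charge's contribution, V = Σ kqᵢ/rᵢ.
Distances from the field point to each charge: r₁ = 1.18 m, r₂ = 1.20 m.
V = k[(4.61×10⁻⁹)/(1.18) + (1.54×10⁻⁹)/(1.20)] = 46.6 V.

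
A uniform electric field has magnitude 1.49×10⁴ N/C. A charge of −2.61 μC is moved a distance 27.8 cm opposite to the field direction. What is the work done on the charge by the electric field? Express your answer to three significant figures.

0.0108 J

The potential change for a displacement 27.8 cm opposite to the field direction is ΔV = +Ed = 4140 V.
W_field = −qΔV = 0.0108 J.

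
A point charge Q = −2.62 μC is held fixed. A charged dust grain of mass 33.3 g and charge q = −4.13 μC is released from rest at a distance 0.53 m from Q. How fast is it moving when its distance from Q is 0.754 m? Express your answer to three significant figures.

Only the electrostatic force acts, so mechanical energy is conserved: ½mv² = U₁ − U₂ = kQq(1/r₁ − 1/r₂).
U₁ − U₂ = (8.99×10⁹ N·m²/C²)(-2.62×10⁻⁶ C)(-4.13×10⁻⁶ C)(1/0.530 − 1/0.754) = 0.0545 J.
v = √(2·0.0545/0.0333) = 1.81 m/s.

1.81 m/s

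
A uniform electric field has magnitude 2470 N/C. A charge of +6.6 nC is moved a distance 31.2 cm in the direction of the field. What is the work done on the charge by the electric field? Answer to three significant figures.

5.09×10⁻⁶ J

The potential change for a displacement 31.2 cm in the direction of the field is ΔV = −Ed = -771 V.
W_field = −qΔV = 5.09×10⁻⁶ J.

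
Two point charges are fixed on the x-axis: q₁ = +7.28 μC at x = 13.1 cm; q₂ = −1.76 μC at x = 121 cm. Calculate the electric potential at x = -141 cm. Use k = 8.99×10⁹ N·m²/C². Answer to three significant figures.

The total potential is the scalar sum of each charge's contribution, V = Σ kqᵢ/rᵢ.
Distances from the field point to each charge: r₁ = 1.54 m, r₂ = 2.62 m.
V = k[(7.28×10⁻⁶)/(1.54) + (-1.76×10⁻⁶)/(2.62)] = 3.64×10⁴ V.

3.64×10⁴ V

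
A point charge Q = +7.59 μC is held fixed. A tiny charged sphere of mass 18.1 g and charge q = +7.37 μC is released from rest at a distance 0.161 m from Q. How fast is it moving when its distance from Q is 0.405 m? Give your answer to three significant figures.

14.4 m/s

Only the electrostatic force acts, so mechanical energy is conserved: ½mv² = U₁ − U₂ = kQq(1/r₁ − 1/r₂).
U₁ − U₂ = (8.99×10⁹ N·m²/C²)(7.59×10⁻⁶ C)(7.37×10⁻⁶ C)(1/0.161 − 1/0.405) = 1.88 J.
v = √(2·1.88/0.0181) = 14.4 m/s.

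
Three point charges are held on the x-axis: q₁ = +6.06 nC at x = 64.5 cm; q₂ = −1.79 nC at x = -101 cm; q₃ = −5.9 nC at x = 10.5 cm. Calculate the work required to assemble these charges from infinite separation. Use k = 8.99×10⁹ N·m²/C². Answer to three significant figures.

The work to assemble the configuration equals its total potential energy, U = Σ kqᵢqⱼ/rᵢⱼ over all pairs.
Pair separations: r₁₂ = 1.66 m, r₁₃ = 0.540 m, r₂₃ = 1.11 m.
U = (-5.89×10⁻⁸) + (-5.95×10⁻⁷) + (8.52×10⁻⁸) = -5.69×10⁻⁷ J.

-5.69×10⁻⁷ J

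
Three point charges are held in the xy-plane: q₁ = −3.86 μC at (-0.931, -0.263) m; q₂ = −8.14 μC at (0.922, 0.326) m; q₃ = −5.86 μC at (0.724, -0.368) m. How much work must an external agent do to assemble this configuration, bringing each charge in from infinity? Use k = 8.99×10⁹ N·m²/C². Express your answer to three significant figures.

The assembly work is the sum of pairwise potential energies, U = Σ_{i<j} kqᵢqⱼ/rᵢⱼ.
Pair separations: r₁₂ = 1.94 m, r₁₃ = 1.66 m, r₂₃ = 0.722 m.
U = (0.145) + (0.123) + (0.594) = 0.862 J.

0.862 J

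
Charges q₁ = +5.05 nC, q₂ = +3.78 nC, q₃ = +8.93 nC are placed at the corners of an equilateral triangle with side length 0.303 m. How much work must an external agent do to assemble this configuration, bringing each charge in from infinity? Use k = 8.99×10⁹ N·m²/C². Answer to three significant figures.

The assembly work is the sum of pairwise potential energies, U = Σ_{i<j} kqᵢqⱼ/rᵢⱼ.
All three pair separations equal the side length, 0.303 m.
U = (5.66×10⁻⁷) + (1.34×10⁻⁶) + (1.00×10⁻⁶) = 2.91×10⁻⁶ J.

2.91×10⁻⁶ J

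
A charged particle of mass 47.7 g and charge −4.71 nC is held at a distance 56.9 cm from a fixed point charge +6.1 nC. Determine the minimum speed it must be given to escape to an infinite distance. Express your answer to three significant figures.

4.36×10⁻³ m/s

To just escape, total mechanical energy must reach zero at infinity: ½mv²_min + U = 0, so ½mv²_min = −U = |kQq|/r.
|U| = |kQq|/r = (8.99×10⁹ N·m²/C²)(6.10×10⁻⁹)(4.71×10⁻⁹)/(0.569) = 4.54×10⁻⁷ J.
v_min = √(2|U|/m) = √(2·4.54×10⁻⁷/0.0477) = 4.36×10⁻³ m/s.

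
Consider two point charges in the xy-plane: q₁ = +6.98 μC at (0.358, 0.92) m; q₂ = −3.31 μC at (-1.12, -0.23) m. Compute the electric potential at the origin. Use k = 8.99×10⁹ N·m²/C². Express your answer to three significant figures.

The total potential is the scalar sum of each charge's contribution, V = Σ kqᵢ/rᵢ.
Distances from the field point to each charge: r₁ = 0.987 m, r₂ = 1.14 m.
V = k[(6.98×10⁻⁶)/(0.987) + (-3.31×10⁻⁶)/(1.14)] = 3.75×10⁴ V.

3.75×10⁴ V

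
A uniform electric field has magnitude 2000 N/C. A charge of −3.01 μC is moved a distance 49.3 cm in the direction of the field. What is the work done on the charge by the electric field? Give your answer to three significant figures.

The potential change for a displacement 49.3 cm in the direction of the field is ΔV = −Ed = -986 V.
W_field = −qΔV = -2.97×10⁻³ J.

-2.97×10⁻³ J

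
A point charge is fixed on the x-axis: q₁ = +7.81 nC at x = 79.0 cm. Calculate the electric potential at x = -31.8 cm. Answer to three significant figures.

Electric potential is a scalar, so the contributions from each charge add algebraically: V = Σ kqᵢ/rᵢ.
V = k[(7.81×10⁻⁹)/(1.11)] = 63.4 V.

63.4 V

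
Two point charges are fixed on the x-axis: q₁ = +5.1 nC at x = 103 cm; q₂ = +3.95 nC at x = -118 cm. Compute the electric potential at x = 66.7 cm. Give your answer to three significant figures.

146 V

The total potential is the scalar sum of each charge's contribution, V = Σ kqᵢ/rᵢ.
Distances from the field point to each charge: r₁ = 0.363 m, r₂ = 1.85 m.
V = k[(5.10×10⁻⁹)/(0.363) + (3.95×10⁻⁹)/(1.85)] = 146 V.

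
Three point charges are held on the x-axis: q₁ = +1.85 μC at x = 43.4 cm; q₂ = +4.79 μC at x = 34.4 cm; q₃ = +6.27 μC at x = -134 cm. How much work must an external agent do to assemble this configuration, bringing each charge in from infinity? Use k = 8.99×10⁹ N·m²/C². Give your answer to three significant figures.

The assembly work is the sum of pairwise potential energies, U = Σ_{i<j} kqᵢqⱼ/rᵢⱼ.
Pair separations: r₁₂ = 0.0900 m, r₁₃ = 1.77 m, r₂₃ = 1.68 m.
U = (0.885) + (0.0588) + (0.160) = 1.10 J.

1.10 J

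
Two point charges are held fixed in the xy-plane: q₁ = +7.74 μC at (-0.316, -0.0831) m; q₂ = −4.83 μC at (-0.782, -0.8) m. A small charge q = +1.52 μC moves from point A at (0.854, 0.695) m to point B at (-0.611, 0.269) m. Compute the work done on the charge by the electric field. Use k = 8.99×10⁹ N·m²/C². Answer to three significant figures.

The work done by the electric force is W_field = −ΔU = −q(V_B − V_A) = q(V_A − V_B).
At A: distances to the source charges are 1.41 m, 2.22 m; V_A = Σ kqᵢ/rᵢ = 2.99×10⁴ V.
At B: distances to the source charges are 0.459 m, 1.08 m; V_B = Σ kqᵢ/rᵢ = 1.11×10⁵ V.
ΔV = V_B − V_A = 8.14×10⁴ V.
W_field = −qΔV = −(1.52×10⁻⁶ C)(8.14×10⁴ V) = -0.124 J.

-0.124 J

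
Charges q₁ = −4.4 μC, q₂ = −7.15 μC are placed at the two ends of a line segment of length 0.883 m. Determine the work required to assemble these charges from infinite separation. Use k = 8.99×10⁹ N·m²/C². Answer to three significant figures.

0.320 J

The assembly work is the sum of pairwise potential energies, U = Σ_{i<j} kqᵢqⱼ/rᵢⱼ.
The separation is r = 0.883 m.
U = (0.320) = 0.320 J.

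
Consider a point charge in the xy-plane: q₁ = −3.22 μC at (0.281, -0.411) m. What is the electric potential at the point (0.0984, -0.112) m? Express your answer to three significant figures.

Electric potential is a scalar, so the contributions from each charge add algebraically: V = Σ kqᵢ/rᵢ.
Distances from the field point to each charge: r₁ = 0.350 m.
V = k[(-3.22×10⁻⁶)/(0.350)] = -8.26×10⁴ V.

-8.26×10⁴ V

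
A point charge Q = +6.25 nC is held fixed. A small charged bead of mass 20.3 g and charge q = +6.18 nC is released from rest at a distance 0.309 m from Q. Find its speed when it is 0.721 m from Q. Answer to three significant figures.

7.95×10⁻³ m/s

Only the electrostatic force acts, so mechanical energy is conserved: ½mv² = U₁ − U₂ = kQq(1/r₁ − 1/r₂).
U₁ − U₂ = (8.99×10⁹ N·m²/C²)(6.25×10⁻⁹ C)(6.18×10⁻⁹ C)(1/0.309 − 1/0.721) = 6.42×10⁻⁷ J.
v = √(2·6.42×10⁻⁷/0.0203) = 7.95×10⁻³ m/s.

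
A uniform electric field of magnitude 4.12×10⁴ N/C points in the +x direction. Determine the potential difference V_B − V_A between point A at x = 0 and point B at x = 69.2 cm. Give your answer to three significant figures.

In a uniform field, potential decreases in the direction of E: V_B − V_A = −E·Δx.
V_B − V_A = −(4.12×10⁴ V/m)(0.692 m) = -2.85×10⁴ V.

-2.85×10⁴ V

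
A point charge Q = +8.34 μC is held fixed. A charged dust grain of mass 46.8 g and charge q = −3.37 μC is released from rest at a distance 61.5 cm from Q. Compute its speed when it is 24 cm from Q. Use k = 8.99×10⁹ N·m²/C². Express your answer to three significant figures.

Only the electrostatic force acts, so mechanical energy is conserved: ½mv² = U₁ − U₂ = kQq(1/r₁ − 1/r₂).
U₁ − U₂ = (8.99×10⁹ N·m²/C²)(8.34×10⁻⁶ C)(-3.37×10⁻⁶ C)(1/0.615 − 1/0.240) = 0.642 J.
v = √(2·0.642/0.0468) = 5.24 m/s.

5.24 m/s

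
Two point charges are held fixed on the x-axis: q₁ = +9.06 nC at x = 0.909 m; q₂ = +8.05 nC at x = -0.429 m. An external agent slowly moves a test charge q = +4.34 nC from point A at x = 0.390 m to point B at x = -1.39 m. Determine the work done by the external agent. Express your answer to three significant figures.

For quasistatic motion the external work equals the change in potential energy: W_ext = qΔV = q(V_B − V_A).
At A: distances to the source charges are 0.519 m, 0.819 m; V_A = Σ kqᵢ/rᵢ = 245 V.
At B: distances to the source charges are 2.30 m, 0.961 m; V_B = Σ kqᵢ/rᵢ = 111 V.
ΔV = V_B − V_A = -135 V.
W_ext = qΔV = (4.34×10⁻⁹ C)(-135 V) = -5.84×10⁻⁷ J.

-5.84×10⁻⁷ J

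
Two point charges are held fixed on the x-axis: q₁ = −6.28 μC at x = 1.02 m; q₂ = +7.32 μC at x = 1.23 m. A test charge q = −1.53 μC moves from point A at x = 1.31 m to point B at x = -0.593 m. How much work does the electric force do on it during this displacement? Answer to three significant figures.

The work done by the electric force is W_field = −ΔU = −q(V_B − V_A) = q(V_A − V_B).
At A: distances to the source charges are 0.290 m, 0.0800 m; V_A = Σ kqᵢ/rᵢ = 6.28×10⁵ V.
At B: distances to the source charges are 1.61 m, 1.82 m; V_B = Σ kqᵢ/rᵢ = 1100 V.
ΔV = V_B − V_A = -6.27×10⁵ V.
W_field = −qΔV = −(-1.53×10⁻⁶ C)(-6.27×10⁵ V) = -0.959 J.

-0.959 J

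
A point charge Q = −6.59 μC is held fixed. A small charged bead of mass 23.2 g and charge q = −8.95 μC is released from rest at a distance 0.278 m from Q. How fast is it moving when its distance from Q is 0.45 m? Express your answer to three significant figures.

Only the electrostatic force acts, so mechanical energy is conserved: ½mv² = U₁ − U₂ = kQq(1/r₁ − 1/r₂).
U₁ − U₂ = (8.99×10⁹ N·m²/C²)(-6.59×10⁻⁶ C)(-8.95×10⁻⁶ C)(1/0.278 − 1/0.450) = 0.729 J.
v = √(2·0.729/0.0232) = 7.93 m/s.

7.93 m/s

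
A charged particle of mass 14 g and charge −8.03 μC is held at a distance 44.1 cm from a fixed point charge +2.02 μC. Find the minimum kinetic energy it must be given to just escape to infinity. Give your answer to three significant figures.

To just escape, total mechanical energy must reach zero at infinity: ½mv²_min + U = 0, so ½mv²_min = −U = |kQq|/r.
|U| = |kQq|/r = (8.99×10⁹ N·m²/C²)(2.02×10⁻⁶)(8.03×10⁻⁶)/(0.441) = 0.331 J.

0.331 J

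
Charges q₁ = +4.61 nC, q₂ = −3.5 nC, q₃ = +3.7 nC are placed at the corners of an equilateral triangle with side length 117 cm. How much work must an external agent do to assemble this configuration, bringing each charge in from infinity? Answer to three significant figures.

The work to assemble the configuration equals its total potential energy, U = Σ kqᵢqⱼ/rᵢⱼ over all pairs.
All three pair separations equal the side length, 1.17 m.
U = (-1.24×10⁻⁷) + (1.31×10⁻⁷) + (-9.95×10⁻⁸) = -9.24×10⁻⁸ J.

-9.24×10⁻⁸ J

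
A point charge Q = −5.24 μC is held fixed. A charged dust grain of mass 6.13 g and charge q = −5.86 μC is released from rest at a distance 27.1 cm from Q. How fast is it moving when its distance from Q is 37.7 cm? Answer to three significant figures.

9.67 m/s

Only the electrostatic force acts, so mechanical energy is conserved: ½mv² = U₁ − U₂ = kQq(1/r₁ − 1/r₂).
U₁ − U₂ = (8.99×10⁹ N·m²/C²)(-5.24×10⁻⁶ C)(-5.86×10⁻⁶ C)(1/0.271 − 1/0.377) = 0.286 J.
v = √(2·0.286/6.13×10⁻³) = 9.67 m/s.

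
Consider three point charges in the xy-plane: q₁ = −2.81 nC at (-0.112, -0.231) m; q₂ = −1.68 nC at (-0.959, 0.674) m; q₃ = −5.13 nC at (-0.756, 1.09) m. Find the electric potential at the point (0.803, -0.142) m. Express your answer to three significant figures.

-58.5 V

The total potential is the scalar sum of each charge's contribution, V = Σ kqᵢ/rᵢ.
Distances from the field point to each charge: r₁ = 0.919 m, r₂ = 1.94 m, r₃ = 1.99 m.
V = k[(-2.81×10⁻⁹)/(0.919) + (-1.68×10⁻⁹)/(1.94) + (-5.13×10⁻⁹)/(1.99)] = -58.5 V.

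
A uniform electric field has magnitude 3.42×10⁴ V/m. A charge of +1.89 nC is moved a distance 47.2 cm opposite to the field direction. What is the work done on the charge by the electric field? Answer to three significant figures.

The potential change for a displacement 47.2 cm opposite to the field direction is ΔV = +Ed = 1.61×10⁴ V.
W_field = −qΔV = -3.05×10⁻⁵ J.

-3.05×10⁻⁵ J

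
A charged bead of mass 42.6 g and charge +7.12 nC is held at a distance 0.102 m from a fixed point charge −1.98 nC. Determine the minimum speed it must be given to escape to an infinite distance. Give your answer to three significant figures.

To just escape, total mechanical energy must reach zero at infinity: ½mv²_min + U = 0, so ½mv²_min = −U = |kQq|/r.
|U| = |kQq|/r = (8.99×10⁹ N·m²/C²)(1.98×10⁻⁹)(7.12×10⁻⁹)/(0.102) = 1.24×10⁻⁶ J.
v_min = √(2|U|/m) = √(2·1.24×10⁻⁶/0.0426) = 7.64×10⁻³ m/s.

7.64×10⁻³ m/s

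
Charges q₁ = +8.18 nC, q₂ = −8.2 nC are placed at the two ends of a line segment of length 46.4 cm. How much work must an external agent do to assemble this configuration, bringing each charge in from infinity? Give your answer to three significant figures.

The work to assemble the configuration equals its total potential energy, U = Σ kqᵢqⱼ/rᵢⱼ over all pairs.
The separation is r = 0.464 m.
U = (-1.30×10⁻⁶) = -1.30×10⁻⁶ J.

-1.30×10⁻⁶ J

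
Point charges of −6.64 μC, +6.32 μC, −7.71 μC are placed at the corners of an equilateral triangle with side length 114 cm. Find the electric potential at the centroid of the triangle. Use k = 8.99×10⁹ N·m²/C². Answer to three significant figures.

Electric potential is a scalar, so the contributions from each charge add algebraically: V = Σ kqᵢ/rᵢ.
The distance from each vertex to the centroid is a/√3 = 0.658 m.
V = k[(-6.64×10⁻⁶)/(0.658) + (6.32×10⁻⁶)/(0.658) + (-7.71×10⁻⁶)/(0.658)] = -1.10×10⁵ V.

-1.10×10⁵ V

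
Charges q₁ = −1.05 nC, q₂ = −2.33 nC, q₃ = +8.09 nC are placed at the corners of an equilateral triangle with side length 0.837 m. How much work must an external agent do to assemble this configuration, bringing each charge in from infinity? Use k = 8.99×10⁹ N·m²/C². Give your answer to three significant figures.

-2.67×10⁻⁷ J

The work to assemble the configuration equals its total potential energy, U = Σ kqᵢqⱼ/rᵢⱼ over all pairs.
All three pair separations equal the side length, 0.837 m.
U = (2.63×10⁻⁸) + (-9.12×10⁻⁸) + (-2.02×10⁻⁷) = -2.67×10⁻⁷ J.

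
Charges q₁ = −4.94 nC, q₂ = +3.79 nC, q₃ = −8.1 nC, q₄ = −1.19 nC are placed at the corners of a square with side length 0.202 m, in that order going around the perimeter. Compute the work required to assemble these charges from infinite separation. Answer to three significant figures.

-3.92×10⁻⁷ J

The work to assemble the configuration equals its total potential energy, U = Σ kqᵢqⱼ/rᵢⱼ over all pairs.
The four side pairs have separation 0.202 m and the two diagonal pairs 0.286 m.
Summing all 6 pair terms gives U = -3.92×10⁻⁷ J.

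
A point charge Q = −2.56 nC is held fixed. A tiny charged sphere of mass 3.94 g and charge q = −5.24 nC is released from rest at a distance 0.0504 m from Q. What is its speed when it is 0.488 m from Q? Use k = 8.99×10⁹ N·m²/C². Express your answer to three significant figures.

0.0330 m/s

Only the electrostatic force acts, so mechanical energy is conserved: ½mv² = U₁ − U₂ = kQq(1/r₁ − 1/r₂).
U₁ − U₂ = (8.99×10⁹ N·m²/C²)(-2.56×10⁻⁹ C)(-5.24×10⁻⁹ C)(1/0.0504 − 1/0.488) = 2.15×10⁻⁶ J.
v = √(2·2.15×10⁻⁶/3.94×10⁻³) = 0.0330 m/s.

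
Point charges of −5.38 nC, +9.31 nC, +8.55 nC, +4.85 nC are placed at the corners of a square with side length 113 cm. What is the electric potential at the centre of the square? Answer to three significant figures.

Electric potential is a scalar, so the contributions from each charge add algebraically: V = Σ kqᵢ/rᵢ.
The distance from each corner to the centre is a√2/2 = 0.799 m.
V = k[(-5.38×10⁻⁹)/(0.799) + (9.31×10⁻⁹)/(0.799) + (8.55×10⁻⁹)/(0.799) + (4.85×10⁻⁹)/(0.799)] = 195 V.

195 V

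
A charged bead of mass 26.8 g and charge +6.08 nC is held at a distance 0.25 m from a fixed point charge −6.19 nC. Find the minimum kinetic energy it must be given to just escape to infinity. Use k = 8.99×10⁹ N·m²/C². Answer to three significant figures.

To just escape, total mechanical energy must reach zero at infinity: ½mv²_min + U = 0, so ½mv²_min = −U = |kQq|/r.
|U| = |kQq|/r = (8.99×10⁹ N·m²/C²)(6.19×10⁻⁹)(6.08×10⁻⁹)/(0.250) = 1.35×10⁻⁶ J.

1.35×10⁻⁶ J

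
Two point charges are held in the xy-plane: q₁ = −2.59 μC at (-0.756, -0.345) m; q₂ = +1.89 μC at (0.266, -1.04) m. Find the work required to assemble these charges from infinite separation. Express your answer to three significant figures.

-0.0356 J

The assembly work is the sum of pairwise potential energies, U = Σ_{i<j} kqᵢqⱼ/rᵢⱼ.
Pair separations: r₁₂ = 1.24 m.
U = (-0.0356) = -0.0356 J.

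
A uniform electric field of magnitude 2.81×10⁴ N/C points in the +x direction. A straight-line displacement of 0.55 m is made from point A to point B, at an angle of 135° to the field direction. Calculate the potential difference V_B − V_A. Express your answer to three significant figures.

1.09×10⁴ V

Only the component of displacement along E changes the potential: ΔV = −E·d·cosθ.
ΔV = −(2.81×10⁴ V/m)(0.550 m)cos135° = 1.09×10⁴ V.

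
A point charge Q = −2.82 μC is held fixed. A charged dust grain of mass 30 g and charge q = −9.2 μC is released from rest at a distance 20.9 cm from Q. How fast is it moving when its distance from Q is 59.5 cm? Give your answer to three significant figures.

Only the electrostatic force acts, so mechanical energy is conserved: ½mv² = U₁ − U₂ = kQq(1/r₁ − 1/r₂).
U₁ − U₂ = (8.99×10⁹ N·m²/C²)(-2.82×10⁻⁶ C)(-9.20×10⁻⁶ C)(1/0.209 − 1/0.595) = 0.724 J.
v = √(2·0.724/0.0300) = 6.95 m/s.

6.95 m/s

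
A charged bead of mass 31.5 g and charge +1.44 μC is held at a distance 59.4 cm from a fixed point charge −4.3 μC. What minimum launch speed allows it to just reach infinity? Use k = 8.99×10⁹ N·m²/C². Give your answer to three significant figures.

2.44 m/s

To just escape, total mechanical energy must reach zero at infinity: ½mv²_min + U = 0, so ½mv²_min = −U = |kQq|/r.
|U| = |kQq|/r = (8.99×10⁹ N·m²/C²)(4.30×10⁻⁶)(1.44×10⁻⁶)/(0.594) = 0.0937 J.
v_min = √(2|U|/m) = √(2·0.0937/0.0315) = 2.44 m/s.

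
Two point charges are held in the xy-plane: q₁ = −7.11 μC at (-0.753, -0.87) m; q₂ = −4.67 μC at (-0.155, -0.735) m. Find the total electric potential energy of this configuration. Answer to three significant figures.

0.487 J

The work to assemble the configuration equals its total potential energy, U = Σ kqᵢqⱼ/rᵢⱼ over all pairs.
Pair separations: r₁₂ = 0.613 m.
U = (0.487) = 0.487 J.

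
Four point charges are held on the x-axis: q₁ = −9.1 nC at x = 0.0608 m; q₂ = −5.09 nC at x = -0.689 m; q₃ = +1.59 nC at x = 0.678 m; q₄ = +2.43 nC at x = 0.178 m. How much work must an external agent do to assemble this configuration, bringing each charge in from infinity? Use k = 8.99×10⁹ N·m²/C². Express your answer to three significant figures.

The assembly work is the sum of pairwise potential energies, U = Σ_{i<j} kqᵢqⱼ/rᵢⱼ.
Pair separations: r₁₂ = 0.750 m, r₁₃ = 0.617 m, r₁₄ = 0.117 m, r₂₃ = 1.37 m, r₂₄ = 0.867 m, r₃₄ = 0.500 m.
Summing all 6 pair terms gives U = -1.46×10⁻⁶ J.

-1.46×10⁻⁶ J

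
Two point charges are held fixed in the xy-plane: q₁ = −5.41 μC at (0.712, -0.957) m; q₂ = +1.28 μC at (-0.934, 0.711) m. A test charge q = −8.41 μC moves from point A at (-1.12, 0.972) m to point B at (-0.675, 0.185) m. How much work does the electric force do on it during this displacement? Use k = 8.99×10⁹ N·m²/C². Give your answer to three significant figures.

The work done by the electric force is W_field = −ΔU = −q(V_B − V_A) = q(V_A − V_B).
At A: distances to the source charges are 2.66 m, 0.320 m; V_A = Σ kqᵢ/rᵢ = 1.76×10⁴ V.
At B: distances to the source charges are 1.80 m, 0.586 m; V_B = Σ kqᵢ/rᵢ = -7440 V.
ΔV = V_B − V_A = -2.51×10⁴ V.
W_field = −qΔV = −(-8.41×10⁻⁶ C)(-2.51×10⁴ V) = -0.211 J.

-0.211 J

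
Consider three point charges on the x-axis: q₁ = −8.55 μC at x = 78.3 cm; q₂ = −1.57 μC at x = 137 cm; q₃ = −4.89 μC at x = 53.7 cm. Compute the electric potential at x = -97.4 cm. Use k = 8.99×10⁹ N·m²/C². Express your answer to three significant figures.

-7.89×10⁴ V

The total potential is the scalar sum of each charge's contribution, V = Σ kqᵢ/rᵢ.
Distances from the field point to each charge: r₁ = 1.76 m, r₂ = 2.34 m, r₃ = 1.51 m.
V = k[(-8.55×10⁻⁶)/(1.76) + (-1.57×10⁻⁶)/(2.34) + (-4.89×10⁻⁶)/(1.51)] = -7.89×10⁴ V.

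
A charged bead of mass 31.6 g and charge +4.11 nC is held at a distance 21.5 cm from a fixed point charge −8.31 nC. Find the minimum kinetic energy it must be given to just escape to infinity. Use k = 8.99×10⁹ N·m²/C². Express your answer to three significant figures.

1.43×10⁻⁶ J

To just escape, total mechanical energy must reach zero at infinity: ½mv²_min + U = 0, so ½mv²_min = −U = |kQq|/r.
|U| = |kQq|/r = (8.99×10⁹ N·m²/C²)(8.31×10⁻⁹)(4.11×10⁻⁹)/(0.215) = 1.43×10⁻⁶ J.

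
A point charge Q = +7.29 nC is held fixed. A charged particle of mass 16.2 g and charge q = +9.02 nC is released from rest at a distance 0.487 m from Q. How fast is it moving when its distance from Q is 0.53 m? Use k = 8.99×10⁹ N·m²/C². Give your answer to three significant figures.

3.49×10⁻³ m/s

Only the electrostatic force acts, so mechanical energy is conserved: ½mv² = U₁ − U₂ = kQq(1/r₁ − 1/r₂).
U₁ − U₂ = (8.99×10⁹ N·m²/C²)(7.29×10⁻⁹ C)(9.02×10⁻⁹ C)(1/0.487 − 1/0.530) = 9.85×10⁻⁸ J.
v = √(2·9.85×10⁻⁸/0.0162) = 3.49×10⁻³ m/s.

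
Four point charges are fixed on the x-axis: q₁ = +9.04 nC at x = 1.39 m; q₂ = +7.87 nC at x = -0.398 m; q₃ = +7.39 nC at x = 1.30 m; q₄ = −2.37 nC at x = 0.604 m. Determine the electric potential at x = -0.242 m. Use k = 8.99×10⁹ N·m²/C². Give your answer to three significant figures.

The total potential is the scalar sum of each charge's contribution, V = Σ kqᵢ/rᵢ.
Distances from the field point to each charge: r₁ = 1.63 m, r₂ = 0.156 m, r₃ = 1.54 m, r₄ = 0.846 m.
V = k[(9.04×10⁻⁹)/(1.63) + (7.87×10⁻⁹)/(0.156) + (7.39×10⁻⁹)/(1.54) + (-2.37×10⁻⁹)/(0.846)] = 521 V.

521 V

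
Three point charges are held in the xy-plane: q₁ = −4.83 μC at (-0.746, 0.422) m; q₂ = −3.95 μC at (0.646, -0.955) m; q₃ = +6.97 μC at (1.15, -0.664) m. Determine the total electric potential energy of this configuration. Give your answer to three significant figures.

The assembly work is the sum of pairwise potential energies, U = Σ_{i<j} kqᵢqⱼ/rᵢⱼ.
Pair separations: r₁₂ = 1.96 m, r₁₃ = 2.18 m, r₂₃ = 0.582 m.
U = (0.0876) + (-0.139) + (-0.425) = -0.476 J.

-0.476 J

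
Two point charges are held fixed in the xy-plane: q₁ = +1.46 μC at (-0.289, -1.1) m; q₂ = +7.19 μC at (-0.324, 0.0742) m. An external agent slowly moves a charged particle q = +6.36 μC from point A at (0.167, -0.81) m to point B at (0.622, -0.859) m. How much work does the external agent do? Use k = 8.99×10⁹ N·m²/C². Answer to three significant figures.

For quasistatic motion the external work equals the change in potential energy: W_ext = qΔV = q(V_B − V_A).
At A: distances to the source charges are 0.540 m, 1.01 m; V_A = Σ kqᵢ/rᵢ = 8.82×10⁴ V.
At B: distances to the source charges are 0.942 m, 1.33 m; V_B = Σ kqᵢ/rᵢ = 6.26×10⁴ V.
ΔV = V_B − V_A = -2.56×10⁴ V.
W_ext = qΔV = (6.36×10⁻⁶ C)(-2.56×10⁴ V) = -0.163 J.

-0.163 J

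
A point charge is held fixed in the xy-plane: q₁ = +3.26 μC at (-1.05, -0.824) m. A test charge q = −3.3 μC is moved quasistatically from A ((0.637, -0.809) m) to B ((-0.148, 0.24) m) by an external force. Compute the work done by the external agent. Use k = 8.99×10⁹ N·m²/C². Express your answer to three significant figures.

-0.0120 J

For quasistatic motion the external work equals the change in potential energy: W_ext = qΔV = q(V_B − V_A).
At A: distance to the source charge is 1.69 m; V_A = kq₁/r = 1.74×10⁴ V.
At B: distance to the source charge is 1.39 m; V_B = kq₁/r = 2.10×10⁴ V.
ΔV = V_B − V_A = 3640 V.
W_ext = qΔV = (-3.30×10⁻⁶ C)(3640 V) = -0.0120 J.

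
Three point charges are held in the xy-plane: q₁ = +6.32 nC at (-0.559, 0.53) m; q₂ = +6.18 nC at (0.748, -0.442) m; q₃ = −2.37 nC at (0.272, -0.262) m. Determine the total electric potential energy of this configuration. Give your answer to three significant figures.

The assembly work is the sum of pairwise potential energies, U = Σ_{i<j} kqᵢqⱼ/rᵢⱼ.
Pair separations: r₁₂ = 1.63 m, r₁₃ = 1.15 m, r₂₃ = 0.509 m.
U = (2.16×10⁻⁷) + (-1.17×10⁻⁷) + (-2.59×10⁻⁷) = -1.60×10⁻⁷ J.

-1.60×10⁻⁷ J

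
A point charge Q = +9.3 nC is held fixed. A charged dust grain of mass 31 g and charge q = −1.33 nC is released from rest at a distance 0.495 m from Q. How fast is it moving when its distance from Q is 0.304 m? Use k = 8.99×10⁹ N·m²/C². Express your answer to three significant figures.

3.02×10⁻³ m/s

Only the electrostatic force acts, so mechanical energy is conserved: ½mv² = U₁ − U₂ = kQq(1/r₁ − 1/r₂).
U₁ − U₂ = (8.99×10⁹ N·m²/C²)(9.30×10⁻⁹ C)(-1.33×10⁻⁹ C)(1/0.495 − 1/0.304) = 1.41×10⁻⁷ J.
v = √(2·1.41×10⁻⁷/0.0310) = 3.02×10⁻³ m/s.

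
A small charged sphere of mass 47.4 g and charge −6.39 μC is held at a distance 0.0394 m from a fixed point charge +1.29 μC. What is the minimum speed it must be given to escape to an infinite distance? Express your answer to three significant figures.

To just escape, total mechanical energy must reach zero at infinity: ½mv²_min + U = 0, so ½mv²_min = −U = |kQq|/r.
|U| = |kQq|/r = (8.99×10⁹ N·m²/C²)(1.29×10⁻⁶)(6.39×10⁻⁶)/(0.0394) = 1.88 J.
v_min = √(2|U|/m) = √(2·1.88/0.0474) = 8.91 m/s.

8.91 m/s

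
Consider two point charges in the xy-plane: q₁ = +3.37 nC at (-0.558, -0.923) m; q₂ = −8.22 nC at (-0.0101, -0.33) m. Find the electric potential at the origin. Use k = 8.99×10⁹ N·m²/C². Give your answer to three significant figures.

-196 V

Electric potential is a scalar, so the contributions from each charge add algebraically: V = Σ kqᵢ/rᵢ.
Distances from the field point to each charge: r₁ = 1.08 m, r₂ = 0.330 m.
V = k[(3.37×10⁻⁹)/(1.08) + (-8.22×10⁻⁹)/(0.330)] = -196 V.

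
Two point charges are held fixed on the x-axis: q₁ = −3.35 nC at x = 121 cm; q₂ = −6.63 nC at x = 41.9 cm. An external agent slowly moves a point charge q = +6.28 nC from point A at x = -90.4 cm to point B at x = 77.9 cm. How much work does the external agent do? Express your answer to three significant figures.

-1.11×10⁻⁶ J

For quasistatic motion the external work equals the change in potential energy: W_ext = qΔV = q(V_B − V_A).
At A: distances to the source charges are 2.11 m, 1.32 m; V_A = Σ kqᵢ/rᵢ = -59.3 V.
At B: distances to the source charges are 0.431 m, 0.360 m; V_B = Σ kqᵢ/rᵢ = -235 V.
ΔV = V_B − V_A = -176 V.
W_ext = qΔV = (6.28×10⁻⁹ C)(-176 V) = -1.11×10⁻⁶ J.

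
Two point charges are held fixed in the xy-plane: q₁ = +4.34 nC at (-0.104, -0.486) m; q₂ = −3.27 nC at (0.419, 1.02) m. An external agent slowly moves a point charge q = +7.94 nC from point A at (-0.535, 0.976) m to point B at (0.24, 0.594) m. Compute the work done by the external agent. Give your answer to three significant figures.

For quasistatic motion the external work equals the change in potential energy: W_ext = qΔV = q(V_B − V_A).
At A: distances to the source charges are 1.52 m, 0.955 m; V_A = Σ kqᵢ/rᵢ = -5.18 V.
At B: distances to the source charges are 1.13 m, 0.462 m; V_B = Σ kqᵢ/rᵢ = -29.2 V.
ΔV = V_B − V_A = -24.0 V.
W_ext = qΔV = (7.94×10⁻⁹ C)(-24.0 V) = -1.91×10⁻⁷ J.

-1.91×10⁻⁷ J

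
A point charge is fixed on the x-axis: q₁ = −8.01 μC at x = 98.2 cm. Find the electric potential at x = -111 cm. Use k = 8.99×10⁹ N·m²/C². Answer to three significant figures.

The total potential is the scalar sum of each charge's contribution, V = Σ kqᵢ/rᵢ.
V = k[(-8.01×10⁻⁶)/(2.09)] = -3.44×10⁴ V.

-3.44×10⁴ V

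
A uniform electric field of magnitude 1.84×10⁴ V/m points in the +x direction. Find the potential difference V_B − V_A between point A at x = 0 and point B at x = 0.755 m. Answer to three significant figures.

In a uniform field, potential decreases in the direction of E: V_B − V_A = −E·Δx.
V_B − V_A = −(1.84×10⁴ V/m)(0.755 m) = -1.39×10⁴ V.

-1.39×10⁴ V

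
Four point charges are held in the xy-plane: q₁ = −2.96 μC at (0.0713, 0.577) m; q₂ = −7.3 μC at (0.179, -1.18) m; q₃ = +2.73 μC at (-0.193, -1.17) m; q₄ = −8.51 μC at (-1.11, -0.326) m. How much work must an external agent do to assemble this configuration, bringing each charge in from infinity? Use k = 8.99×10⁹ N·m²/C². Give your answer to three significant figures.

-0.0663 J

The work to assemble the configuration equals its total potential energy, U = Σ kqᵢqⱼ/rᵢⱼ over all pairs.
Pair separations: r₁₂ = 1.76 m, r₁₃ = 1.77 m, r₁₄ = 1.49 m, r₂₃ = 0.372 m, r₂₄ = 1.55 m, r₃₄ = 1.25 m.
Summing all 6 pair terms gives U = -0.0663 J.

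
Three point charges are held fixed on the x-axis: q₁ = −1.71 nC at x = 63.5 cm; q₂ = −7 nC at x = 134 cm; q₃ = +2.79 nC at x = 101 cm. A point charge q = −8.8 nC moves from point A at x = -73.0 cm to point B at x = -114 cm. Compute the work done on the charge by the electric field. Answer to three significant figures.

The work done by the electric force is W_field = −ΔU = −q(V_B − V_A) = q(V_A − V_B).
At A: distances to the source charges are 1.36 m, 2.07 m, 1.74 m; V_A = Σ kqᵢ/rᵢ = -27.2 V.
At B: distances to the source charges are 1.77 m, 2.48 m, 2.15 m; V_B = Σ kqᵢ/rᵢ = -22.4 V.
ΔV = V_B − V_A = 4.88 V.
W_field = −qΔV = −(-8.80×10⁻⁹ C)(4.88 V) = 4.29×10⁻⁸ J.

4.29×10⁻⁸ J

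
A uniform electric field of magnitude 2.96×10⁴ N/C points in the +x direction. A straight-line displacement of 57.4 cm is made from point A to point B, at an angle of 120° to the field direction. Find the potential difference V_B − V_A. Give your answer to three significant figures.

Only the component of displacement along E changes the potential: ΔV = −E·d·cosθ.
ΔV = −(2.96×10⁴ V/m)(0.574 m)cos120° = 8500 V.

8500 V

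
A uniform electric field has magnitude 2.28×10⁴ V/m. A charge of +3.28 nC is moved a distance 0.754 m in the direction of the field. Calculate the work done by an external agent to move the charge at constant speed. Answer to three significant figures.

-5.64×10⁻⁵ J

The potential change for a displacement 0.754 m in the direction of the field is ΔV = −Ed = -1.72×10⁴ V.
W_ext = qΔV = -5.64×10⁻⁵ J.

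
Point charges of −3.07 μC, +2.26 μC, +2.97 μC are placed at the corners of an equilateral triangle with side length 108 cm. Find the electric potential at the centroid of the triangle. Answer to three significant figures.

The total potential is the scalar sum of each charge's contribution, V = Σ kqᵢ/rᵢ.
The distance from each vertex to the centroid is a/√3 = 0.624 m.
V = k[(-3.07×10⁻⁶)/(0.624) + (2.26×10⁻⁶)/(0.624) + (2.97×10⁻⁶)/(0.624)] = 3.11×10⁴ V.

3.11×10⁴ V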